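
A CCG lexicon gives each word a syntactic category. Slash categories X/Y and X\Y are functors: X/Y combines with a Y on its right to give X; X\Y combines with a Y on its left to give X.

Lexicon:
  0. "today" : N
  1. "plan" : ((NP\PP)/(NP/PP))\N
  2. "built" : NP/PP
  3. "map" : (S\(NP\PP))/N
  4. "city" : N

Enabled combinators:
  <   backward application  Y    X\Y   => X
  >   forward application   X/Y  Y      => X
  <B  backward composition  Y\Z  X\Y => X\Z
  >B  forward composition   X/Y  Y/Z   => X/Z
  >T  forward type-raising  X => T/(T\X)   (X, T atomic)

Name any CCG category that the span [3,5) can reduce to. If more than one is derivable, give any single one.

S\(NP\PP)

[0,5] S   <
  [0,3] NP\PP   >
    [0,2] (NP\PP)/(NP/PP)   <
      [0,1] "today" : N
      [1,2] "plan" : ((NP\PP)/(NP/PP))\N
    [2,3] "built" : NP/PP
  [3,5] S\(NP\PP)   >
    [3,4] "map" : (S\(NP\PP))/N
    [4,5] "city" : N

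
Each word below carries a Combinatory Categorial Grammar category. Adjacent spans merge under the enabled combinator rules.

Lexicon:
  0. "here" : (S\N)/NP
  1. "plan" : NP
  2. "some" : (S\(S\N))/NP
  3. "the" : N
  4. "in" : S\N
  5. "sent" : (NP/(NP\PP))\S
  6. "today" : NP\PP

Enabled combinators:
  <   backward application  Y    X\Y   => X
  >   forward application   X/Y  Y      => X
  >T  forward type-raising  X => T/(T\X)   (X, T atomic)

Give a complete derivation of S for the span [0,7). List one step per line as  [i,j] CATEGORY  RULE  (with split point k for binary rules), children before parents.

[0,7] S   <
  [0,2] S\N   >
    [0,1] "here" : (S\N)/NP
    [1,2] "plan" : NP
  [2,7] S\(S\N)   >
    [2,3] "some" : (S\(S\N))/NP
    [3,7] NP   >
      [3,6] NP/(NP\PP)   <
        [3,5] S   >
          [3,4] S/(S\N)   >T
            [3,4] "the" : N
          [4,5] "in" : S\N
        [5,6] "sent" : (NP/(NP\PP))\S
      [6,7] "today" : NP\PP

[0,1] (S\N)/NP  lex  "here"
[1,2] NP  lex  "plan"
[0,2] S\N  >  k=1
[2,3] (S\(S\N))/NP  lex  "some"
[3,4] N  lex  "the"
[3,4] S/(S\N)  >T
[4,5] S\N  lex  "in"
[3,5] S  >  k=4
[5,6] (NP/(NP\PP))\S  lex  "sent"
[3,6] NP/(NP\PP)  <  k=5
[6,7] NP\PP  lex  "today"
[3,7] NP  >  k=6
[2,7] S\(S\N)  >  k=3
[0,7] S  <  k=2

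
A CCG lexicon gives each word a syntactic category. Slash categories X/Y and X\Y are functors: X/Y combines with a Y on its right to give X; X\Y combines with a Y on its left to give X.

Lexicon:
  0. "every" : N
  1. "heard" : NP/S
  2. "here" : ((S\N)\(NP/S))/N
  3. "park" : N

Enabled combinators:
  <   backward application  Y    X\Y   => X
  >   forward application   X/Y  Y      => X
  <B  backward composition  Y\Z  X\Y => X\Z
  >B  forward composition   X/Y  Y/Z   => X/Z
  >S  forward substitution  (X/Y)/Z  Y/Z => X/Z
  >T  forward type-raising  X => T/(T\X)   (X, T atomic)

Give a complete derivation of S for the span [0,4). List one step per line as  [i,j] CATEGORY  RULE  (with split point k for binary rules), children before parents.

[0,4] S   <
  [0,1] "every" : N
  [1,4] S\N   <
    [1,2] "heard" : NP/S
    [2,4] (S\N)\(NP/S)   >
      [2,3] "here" : ((S\N)\(NP/S))/N
      [3,4] "park" : N

[0,1] N  lex  "every"
[1,2] NP/S  lex  "heard"
[2,3] ((S\N)\(NP/S))/N  lex  "here"
[3,4] N  lex  "park"
[2,4] (S\N)\(NP/S)  >  k=3
[1,4] S\N  <  k=2
[0,4] S  <  k=1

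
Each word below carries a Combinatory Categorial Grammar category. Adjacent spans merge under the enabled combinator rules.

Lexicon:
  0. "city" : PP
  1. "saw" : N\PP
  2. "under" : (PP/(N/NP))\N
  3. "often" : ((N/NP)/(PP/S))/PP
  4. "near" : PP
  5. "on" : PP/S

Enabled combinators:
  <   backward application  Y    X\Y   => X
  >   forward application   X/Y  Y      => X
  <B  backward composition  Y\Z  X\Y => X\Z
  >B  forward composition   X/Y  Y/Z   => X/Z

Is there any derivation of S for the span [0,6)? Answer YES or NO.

NO

PP N\PP (PP/(N/NP))\N ((N/NP)/(PP/S))/PP PP PP/S
CKY chart[0,6] = {PP}; S ∉ chart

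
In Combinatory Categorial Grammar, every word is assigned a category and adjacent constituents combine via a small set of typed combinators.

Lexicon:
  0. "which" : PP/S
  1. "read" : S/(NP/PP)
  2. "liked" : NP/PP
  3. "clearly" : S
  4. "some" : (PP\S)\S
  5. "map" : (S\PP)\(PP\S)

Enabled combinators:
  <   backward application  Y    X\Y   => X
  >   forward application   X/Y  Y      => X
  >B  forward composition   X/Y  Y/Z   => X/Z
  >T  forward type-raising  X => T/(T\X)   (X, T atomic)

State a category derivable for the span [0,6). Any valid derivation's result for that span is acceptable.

S

[0,6] S   <
  [0,3] PP   >
    [0,1] "which" : PP/S
    [1,3] S   >
      [1,2] "read" : S/(NP/PP)
      [2,3] "liked" : NP/PP
  [3,6] S\PP   <
    [3,5] PP\S   <
      [3,4] "clearly" : S
      [4,5] "some" : (PP\S)\S
    [5,6] "map" : (S\PP)\(PP\S)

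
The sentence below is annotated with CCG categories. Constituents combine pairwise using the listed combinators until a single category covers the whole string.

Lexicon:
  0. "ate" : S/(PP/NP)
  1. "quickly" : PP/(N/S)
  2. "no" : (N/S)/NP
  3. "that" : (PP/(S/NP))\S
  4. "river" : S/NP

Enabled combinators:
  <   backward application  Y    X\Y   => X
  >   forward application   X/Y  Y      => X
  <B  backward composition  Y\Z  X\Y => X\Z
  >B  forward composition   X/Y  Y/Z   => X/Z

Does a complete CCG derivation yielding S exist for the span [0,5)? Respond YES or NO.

S/(PP/NP) PP/(N/S) (N/S)/NP (PP/(S/NP))\S S/NP
CKY chart[0,5] = {PP}; S ∉ chart

NO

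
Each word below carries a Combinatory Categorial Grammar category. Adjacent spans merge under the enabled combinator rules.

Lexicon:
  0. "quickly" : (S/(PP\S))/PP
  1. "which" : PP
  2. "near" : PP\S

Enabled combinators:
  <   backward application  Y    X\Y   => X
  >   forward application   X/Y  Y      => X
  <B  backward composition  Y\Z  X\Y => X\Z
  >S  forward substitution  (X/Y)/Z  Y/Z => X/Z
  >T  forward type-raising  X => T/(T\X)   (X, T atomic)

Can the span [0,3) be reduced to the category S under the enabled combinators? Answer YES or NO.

YES

[0,3] S   >
  [0,2] S/(PP\S)   >
    [0,1] "quickly" : (S/(PP\S))/PP
    [1,2] "which" : PP
  [2,3] "near" : PP\S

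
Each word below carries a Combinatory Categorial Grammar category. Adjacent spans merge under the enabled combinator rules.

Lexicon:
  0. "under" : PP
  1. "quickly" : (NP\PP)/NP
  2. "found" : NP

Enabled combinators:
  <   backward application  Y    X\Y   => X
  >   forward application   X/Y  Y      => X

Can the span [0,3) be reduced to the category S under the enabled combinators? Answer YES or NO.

PP (NP\PP)/NP NP
CKY chart[0,3] = {NP}; S ∉ chart

NO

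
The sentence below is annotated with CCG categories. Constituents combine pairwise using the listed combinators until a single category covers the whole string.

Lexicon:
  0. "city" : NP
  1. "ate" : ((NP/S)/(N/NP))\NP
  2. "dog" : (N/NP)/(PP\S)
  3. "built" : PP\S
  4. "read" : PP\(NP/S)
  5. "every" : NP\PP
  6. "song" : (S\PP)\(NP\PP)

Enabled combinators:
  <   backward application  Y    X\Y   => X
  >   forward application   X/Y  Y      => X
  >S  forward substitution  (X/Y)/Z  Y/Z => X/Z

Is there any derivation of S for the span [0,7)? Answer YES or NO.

YES

[0,7] S   <
  [0,5] PP   <
    [0,4] NP/S   >
      [0,2] (NP/S)/(N/NP)   <
        [0,1] "city" : NP
        [1,2] "ate" : ((NP/S)/(N/NP))\NP
      [2,4] N/NP   >
        [2,3] "dog" : (N/NP)/(PP\S)
        [3,4] "built" : PP\S
    [4,5] "read" : PP\(NP/S)
  [5,7] S\PP   <
    [5,6] "every" : NP\PP
    [6,7] "song" : (S\PP)\(NP\PP)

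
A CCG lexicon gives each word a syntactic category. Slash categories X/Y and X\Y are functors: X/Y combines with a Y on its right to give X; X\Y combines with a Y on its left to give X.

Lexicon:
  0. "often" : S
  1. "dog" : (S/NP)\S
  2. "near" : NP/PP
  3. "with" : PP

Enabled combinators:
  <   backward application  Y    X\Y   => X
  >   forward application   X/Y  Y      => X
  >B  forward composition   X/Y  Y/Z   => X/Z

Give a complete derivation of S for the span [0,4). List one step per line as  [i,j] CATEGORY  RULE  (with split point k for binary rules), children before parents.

[0,1] S  lex  "often"
[1,2] (S/NP)\S  lex  "dog"
[0,2] S/NP  <  k=1
[2,3] NP/PP  lex  "near"
[3,4] PP  lex  "with"
[2,4] NP  >  k=3
[0,4] S  >  k=2

[0,4] S   >
  [0,2] S/NP   <
    [0,1] "often" : S
    [1,2] "dog" : (S/NP)\S
  [2,4] NP   >
    [2,3] "near" : NP/PP
    [3,4] "with" : PP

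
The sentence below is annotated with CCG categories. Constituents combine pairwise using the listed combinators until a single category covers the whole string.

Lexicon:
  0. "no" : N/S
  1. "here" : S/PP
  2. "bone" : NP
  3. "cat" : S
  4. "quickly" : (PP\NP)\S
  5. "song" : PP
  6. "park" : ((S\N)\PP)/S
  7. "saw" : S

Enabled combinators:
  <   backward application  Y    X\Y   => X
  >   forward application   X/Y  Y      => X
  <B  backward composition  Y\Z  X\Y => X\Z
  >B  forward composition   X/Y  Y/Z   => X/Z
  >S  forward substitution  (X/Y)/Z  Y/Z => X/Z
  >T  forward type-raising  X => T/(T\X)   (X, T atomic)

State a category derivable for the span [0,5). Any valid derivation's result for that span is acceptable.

[0,8] S   <
  [0,5] N   >
    [0,2] N/PP   >B
      [0,1] "no" : N/S
      [1,2] "here" : S/PP
    [2,5] PP   >
      [2,3] PP/(PP\NP)   >T
        [2,3] "bone" : NP
      [3,5] PP\NP   <
        [3,4] "cat" : S
        [4,5] "quickly" : (PP\NP)\S
  [5,8] S\N   <
    [5,6] "song" : PP
    [6,8] (S\N)\PP   >
      [6,7] "park" : ((S\N)\PP)/S
      [7,8] "saw" : S

N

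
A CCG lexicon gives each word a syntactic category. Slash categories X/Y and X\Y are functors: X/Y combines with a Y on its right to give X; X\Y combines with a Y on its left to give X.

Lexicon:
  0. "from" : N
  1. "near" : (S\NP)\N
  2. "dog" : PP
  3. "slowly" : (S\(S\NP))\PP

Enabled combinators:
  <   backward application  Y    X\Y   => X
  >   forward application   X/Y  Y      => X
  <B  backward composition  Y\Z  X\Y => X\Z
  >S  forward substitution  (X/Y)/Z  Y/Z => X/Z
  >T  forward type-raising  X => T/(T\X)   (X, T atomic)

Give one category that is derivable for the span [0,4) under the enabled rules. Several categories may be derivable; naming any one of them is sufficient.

[0,4] S   <
  [0,2] S\NP   <
    [0,1] "from" : N
    [1,2] "near" : (S\NP)\N
  [2,4] S\(S\NP)   <
    [2,3] "dog" : PP
    [3,4] "slowly" : (S\(S\NP))\PP

S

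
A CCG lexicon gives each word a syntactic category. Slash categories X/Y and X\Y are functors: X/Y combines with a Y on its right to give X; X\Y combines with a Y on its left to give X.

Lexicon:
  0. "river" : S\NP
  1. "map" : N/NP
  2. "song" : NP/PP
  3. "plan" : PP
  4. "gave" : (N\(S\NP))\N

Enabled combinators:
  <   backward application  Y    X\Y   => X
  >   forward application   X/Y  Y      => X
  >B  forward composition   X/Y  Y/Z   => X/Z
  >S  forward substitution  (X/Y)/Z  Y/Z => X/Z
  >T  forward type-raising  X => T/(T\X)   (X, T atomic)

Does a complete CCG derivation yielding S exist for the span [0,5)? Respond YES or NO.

NO

S\NP N/NP NP/PP PP (N\(S\NP))\N
CKY chart[0,5] = {N, N/(N\N), NP/(NP\N), PP/(PP\N), S/(S\N)}; S ∉ chart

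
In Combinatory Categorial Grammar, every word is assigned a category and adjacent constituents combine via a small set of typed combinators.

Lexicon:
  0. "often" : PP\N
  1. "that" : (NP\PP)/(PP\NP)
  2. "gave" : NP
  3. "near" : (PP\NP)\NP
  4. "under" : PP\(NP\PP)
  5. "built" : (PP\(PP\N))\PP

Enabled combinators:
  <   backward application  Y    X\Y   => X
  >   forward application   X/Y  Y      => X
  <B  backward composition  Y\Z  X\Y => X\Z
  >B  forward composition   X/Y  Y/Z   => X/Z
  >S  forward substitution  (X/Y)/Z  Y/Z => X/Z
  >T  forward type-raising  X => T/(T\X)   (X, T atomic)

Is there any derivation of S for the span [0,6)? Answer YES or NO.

PP\N (NP\PP)/(PP\NP) NP (PP\NP)\NP PP\(NP\PP) (PP\(PP\N))\PP
CKY chart[0,6] = {N/(N\PP), NP/(NP\PP), PP, PP/(PP\PP), S/(S\PP)}; S ∉ chart

NO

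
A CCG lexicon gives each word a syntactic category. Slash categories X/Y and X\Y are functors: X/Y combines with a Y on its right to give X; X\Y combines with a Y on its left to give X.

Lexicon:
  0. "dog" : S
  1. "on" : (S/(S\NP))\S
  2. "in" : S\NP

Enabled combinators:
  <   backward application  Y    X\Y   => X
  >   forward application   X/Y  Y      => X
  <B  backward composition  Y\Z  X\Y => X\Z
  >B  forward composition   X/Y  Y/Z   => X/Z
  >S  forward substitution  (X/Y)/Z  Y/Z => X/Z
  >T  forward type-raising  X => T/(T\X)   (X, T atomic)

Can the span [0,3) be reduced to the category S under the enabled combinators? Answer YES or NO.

YES

[0,3] S   >
  [0,2] S/(S\NP)   <
    [0,1] "dog" : S
    [1,2] "on" : (S/(S\NP))\S
  [2,3] "in" : S\NP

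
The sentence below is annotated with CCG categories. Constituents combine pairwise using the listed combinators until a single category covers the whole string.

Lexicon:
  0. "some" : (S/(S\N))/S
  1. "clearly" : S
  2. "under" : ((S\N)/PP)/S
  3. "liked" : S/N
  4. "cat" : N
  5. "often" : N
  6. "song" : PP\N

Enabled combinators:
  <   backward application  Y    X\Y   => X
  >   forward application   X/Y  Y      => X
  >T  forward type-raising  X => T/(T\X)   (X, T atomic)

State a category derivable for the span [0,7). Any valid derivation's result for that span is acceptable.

S

[0,7] S   >
  [0,2] S/(S\N)   >
    [0,1] "some" : (S/(S\N))/S
    [1,2] "clearly" : S
  [2,7] S\N   >
    [2,5] (S\N)/PP   >
      [2,3] "under" : ((S\N)/PP)/S
      [3,5] S   >
        [3,4] "liked" : S/N
        [4,5] "cat" : N
    [5,7] PP   <
      [5,6] "often" : N
      [6,7] "song" : PP\N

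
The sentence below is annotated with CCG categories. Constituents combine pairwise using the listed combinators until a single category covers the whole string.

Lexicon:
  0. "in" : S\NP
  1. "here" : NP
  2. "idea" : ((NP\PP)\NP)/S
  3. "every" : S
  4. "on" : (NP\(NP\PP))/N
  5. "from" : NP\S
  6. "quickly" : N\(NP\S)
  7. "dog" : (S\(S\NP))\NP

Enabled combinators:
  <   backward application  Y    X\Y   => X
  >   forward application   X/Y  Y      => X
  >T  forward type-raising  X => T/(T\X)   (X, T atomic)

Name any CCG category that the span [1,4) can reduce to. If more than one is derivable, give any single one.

[0,8] S   <
  [0,1] "in" : S\NP
  [1,8] S\(S\NP)   <
    [1,7] NP   <
      [1,4] NP\PP   <
        [1,2] "here" : NP
        [2,4] (NP\PP)\NP   >
          [2,3] "idea" : ((NP\PP)\NP)/S
          [3,4] "every" : S
      [4,7] NP\(NP\PP)   >
        [4,5] "on" : (NP\(NP\PP))/N
        [5,7] N   <
          [5,6] "from" : NP\S
          [6,7] "quickly" : N\(NP\S)
    [7,8] "dog" : (S\(S\NP))\NP

NP\PP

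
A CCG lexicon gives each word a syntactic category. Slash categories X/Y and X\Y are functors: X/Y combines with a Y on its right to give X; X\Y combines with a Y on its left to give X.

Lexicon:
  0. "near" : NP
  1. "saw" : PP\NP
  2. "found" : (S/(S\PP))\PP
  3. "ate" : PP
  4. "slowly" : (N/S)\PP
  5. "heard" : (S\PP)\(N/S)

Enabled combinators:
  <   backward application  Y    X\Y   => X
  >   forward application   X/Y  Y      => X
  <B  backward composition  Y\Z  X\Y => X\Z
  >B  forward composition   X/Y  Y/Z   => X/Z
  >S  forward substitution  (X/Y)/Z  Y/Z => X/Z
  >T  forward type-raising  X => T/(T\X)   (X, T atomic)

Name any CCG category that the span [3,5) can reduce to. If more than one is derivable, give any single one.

[0,6] S   >
  [0,3] S/(S\PP)   <
    [0,2] PP   <
      [0,1] "near" : NP
      [1,2] "saw" : PP\NP
    [2,3] "found" : (S/(S\PP))\PP
  [3,6] S\PP   <
    [3,5] N/S   <
      [3,4] "ate" : PP
      [4,5] "slowly" : (N/S)\PP
    [5,6] "heard" : (S\PP)\(N/S)

N/S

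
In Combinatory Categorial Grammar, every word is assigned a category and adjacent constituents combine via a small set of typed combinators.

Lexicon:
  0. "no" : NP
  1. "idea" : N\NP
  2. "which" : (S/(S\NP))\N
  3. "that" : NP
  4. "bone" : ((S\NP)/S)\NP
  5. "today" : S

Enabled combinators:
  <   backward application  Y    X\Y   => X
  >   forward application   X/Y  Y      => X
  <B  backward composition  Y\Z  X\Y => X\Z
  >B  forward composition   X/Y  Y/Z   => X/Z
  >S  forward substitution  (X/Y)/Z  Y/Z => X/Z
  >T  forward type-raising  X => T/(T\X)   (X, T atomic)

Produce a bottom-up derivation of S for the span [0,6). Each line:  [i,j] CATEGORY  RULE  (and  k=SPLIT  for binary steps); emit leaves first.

[0,6] S   >
  [0,3] S/(S\NP)   <
    [0,2] N   >
      [0,1] N/(N\NP)   >T
        [0,1] "no" : NP
      [1,2] "idea" : N\NP
    [2,3] "which" : (S/(S\NP))\N
  [3,6] S\NP   >
    [3,5] (S\NP)/S   <
      [3,4] "that" : NP
      [4,5] "bone" : ((S\NP)/S)\NP
    [5,6] "today" : S

[0,1] NP  lex  "no"
[0,1] N/(N\NP)  >T
[1,2] N\NP  lex  "idea"
[0,2] N  >  k=1
[2,3] (S/(S\NP))\N  lex  "which"
[0,3] S/(S\NP)  <  k=2
[3,4] NP  lex  "that"
[4,5] ((S\NP)/S)\NP  lex  "bone"
[3,5] (S\NP)/S  <  k=4
[5,6] S  lex  "today"
[3,6] S\NP  >  k=5
[0,6] S  >  k=3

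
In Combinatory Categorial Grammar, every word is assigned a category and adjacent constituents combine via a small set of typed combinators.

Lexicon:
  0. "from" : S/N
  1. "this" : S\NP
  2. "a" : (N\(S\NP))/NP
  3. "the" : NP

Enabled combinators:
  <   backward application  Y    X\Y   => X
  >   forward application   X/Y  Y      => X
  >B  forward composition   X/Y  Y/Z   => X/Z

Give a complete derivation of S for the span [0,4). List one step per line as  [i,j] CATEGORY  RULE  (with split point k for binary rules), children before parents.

[0,1] S/N  lex  "from"
[1,2] S\NP  lex  "this"
[2,3] (N\(S\NP))/NP  lex  "a"
[3,4] NP  lex  "the"
[2,4] N\(S\NP)  >  k=3
[1,4] N  <  k=2
[0,4] S  >  k=1

[0,4] S   >
  [0,1] "from" : S/N
  [1,4] N   <
    [1,2] "this" : S\NP
    [2,4] N\(S\NP)   >
      [2,3] "a" : (N\(S\NP))/NP
      [3,4] "the" : NP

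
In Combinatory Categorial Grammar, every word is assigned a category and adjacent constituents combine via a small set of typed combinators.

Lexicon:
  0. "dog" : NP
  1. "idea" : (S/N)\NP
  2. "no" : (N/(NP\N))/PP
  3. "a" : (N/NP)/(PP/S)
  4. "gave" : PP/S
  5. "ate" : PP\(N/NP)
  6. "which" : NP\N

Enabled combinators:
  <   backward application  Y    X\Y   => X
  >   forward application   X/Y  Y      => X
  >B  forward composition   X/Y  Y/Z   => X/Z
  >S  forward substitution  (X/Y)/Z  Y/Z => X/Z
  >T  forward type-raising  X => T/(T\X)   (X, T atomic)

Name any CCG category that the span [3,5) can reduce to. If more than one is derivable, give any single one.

[0,7] S   >
  [0,2] S/N   <
    [0,1] "dog" : NP
    [1,2] "idea" : (S/N)\NP
  [2,7] N   >
    [2,6] N/(NP\N)   >
      [2,3] "no" : (N/(NP\N))/PP
      [3,6] PP   <
        [3,5] N/NP   >
          [3,4] "a" : (N/NP)/(PP/S)
          [4,5] "gave" : PP/S
        [5,6] "ate" : PP\(N/NP)
    [6,7] "which" : NP\N

N/NP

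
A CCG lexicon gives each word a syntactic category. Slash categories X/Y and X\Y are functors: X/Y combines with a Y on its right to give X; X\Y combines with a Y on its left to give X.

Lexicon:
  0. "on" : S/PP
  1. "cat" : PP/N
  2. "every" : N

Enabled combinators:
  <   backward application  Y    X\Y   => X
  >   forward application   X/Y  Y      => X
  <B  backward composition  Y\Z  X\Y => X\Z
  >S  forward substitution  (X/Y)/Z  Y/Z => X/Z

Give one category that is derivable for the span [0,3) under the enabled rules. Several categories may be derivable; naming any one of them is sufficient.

[0,3] S   >
  [0,1] "on" : S/PP
  [1,3] PP   >
    [1,2] "cat" : PP/N
    [2,3] "every" : N

S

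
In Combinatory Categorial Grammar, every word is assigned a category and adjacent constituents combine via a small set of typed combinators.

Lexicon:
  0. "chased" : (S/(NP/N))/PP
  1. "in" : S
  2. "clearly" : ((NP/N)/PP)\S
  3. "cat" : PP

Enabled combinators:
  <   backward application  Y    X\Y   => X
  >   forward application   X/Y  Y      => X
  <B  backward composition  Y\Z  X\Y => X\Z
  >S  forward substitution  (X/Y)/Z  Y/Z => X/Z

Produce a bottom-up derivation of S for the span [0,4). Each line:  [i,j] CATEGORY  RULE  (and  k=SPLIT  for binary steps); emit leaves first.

[0,1] (S/(NP/N))/PP  lex  "chased"
[1,2] S  lex  "in"
[2,3] ((NP/N)/PP)\S  lex  "clearly"
[1,3] (NP/N)/PP  <  k=2
[0,3] S/PP  >S  k=1
[3,4] PP  lex  "cat"
[0,4] S  >  k=3

[0,4] S   >
  [0,3] S/PP   >S
    [0,1] "chased" : (S/(NP/N))/PP
    [1,3] (NP/N)/PP   <
      [1,2] "in" : S
      [2,3] "clearly" : ((NP/N)/PP)\S
  [3,4] "cat" : PP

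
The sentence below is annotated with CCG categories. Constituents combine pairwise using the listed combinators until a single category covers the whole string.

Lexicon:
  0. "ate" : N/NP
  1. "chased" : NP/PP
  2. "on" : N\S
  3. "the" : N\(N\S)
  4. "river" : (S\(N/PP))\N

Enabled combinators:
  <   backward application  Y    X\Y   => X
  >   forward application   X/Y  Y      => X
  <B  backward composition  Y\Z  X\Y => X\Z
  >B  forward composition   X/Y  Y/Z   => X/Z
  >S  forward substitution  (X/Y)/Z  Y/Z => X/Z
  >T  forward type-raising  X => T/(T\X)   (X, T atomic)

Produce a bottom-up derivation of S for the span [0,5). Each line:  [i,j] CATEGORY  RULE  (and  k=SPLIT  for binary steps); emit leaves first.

[0,1] N/NP  lex  "ate"
[1,2] NP/PP  lex  "chased"
[0,2] N/PP  >B  k=1
[2,3] N\S  lex  "on"
[3,4] N\(N\S)  lex  "the"
[2,4] N  <  k=3
[4,5] (S\(N/PP))\N  lex  "river"
[2,5] S\(N/PP)  <  k=4
[0,5] S  <  k=2

[0,5] S   <
  [0,2] N/PP   >B
    [0,1] "ate" : N/NP
    [1,2] "chased" : NP/PP
  [2,5] S\(N/PP)   <
    [2,4] N   <
      [2,3] "on" : N\S
      [3,4] "the" : N\(N\S)
    [4,5] "river" : (S\(N/PP))\N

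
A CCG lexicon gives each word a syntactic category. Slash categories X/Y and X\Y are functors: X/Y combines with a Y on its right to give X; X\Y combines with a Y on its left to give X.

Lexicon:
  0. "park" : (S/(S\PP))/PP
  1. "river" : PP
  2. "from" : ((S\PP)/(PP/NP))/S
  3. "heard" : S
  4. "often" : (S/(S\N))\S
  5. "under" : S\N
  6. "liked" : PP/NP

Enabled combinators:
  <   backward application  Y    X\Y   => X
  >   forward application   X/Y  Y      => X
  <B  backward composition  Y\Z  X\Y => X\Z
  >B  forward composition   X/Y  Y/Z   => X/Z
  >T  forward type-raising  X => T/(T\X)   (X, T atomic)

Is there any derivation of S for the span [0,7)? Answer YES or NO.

[0,7] S   >
  [0,2] S/(S\PP)   >
    [0,1] "park" : (S/(S\PP))/PP
    [1,2] "river" : PP
  [2,7] S\PP   >
    [2,6] (S\PP)/(PP/NP)   >
      [2,3] "from" : ((S\PP)/(PP/NP))/S
      [3,6] S   >
        [3,5] S/(S\N)   <
          [3,4] "heard" : S
          [4,5] "often" : (S/(S\N))\S
        [5,6] "under" : S\N
    [6,7] "liked" : PP/NP

YES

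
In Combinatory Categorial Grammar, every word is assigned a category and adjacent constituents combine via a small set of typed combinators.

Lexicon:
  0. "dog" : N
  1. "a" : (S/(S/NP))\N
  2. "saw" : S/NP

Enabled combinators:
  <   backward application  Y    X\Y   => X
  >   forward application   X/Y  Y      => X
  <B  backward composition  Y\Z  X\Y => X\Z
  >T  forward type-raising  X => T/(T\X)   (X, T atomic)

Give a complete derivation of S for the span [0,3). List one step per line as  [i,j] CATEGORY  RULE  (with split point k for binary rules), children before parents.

[0,3] S   >
  [0,2] S/(S/NP)   <
    [0,1] "dog" : N
    [1,2] "a" : (S/(S/NP))\N
  [2,3] "saw" : S/NP

[0,1] N  lex  "dog"
[1,2] (S/(S/NP))\N  lex  "a"
[0,2] S/(S/NP)  <  k=1
[2,3] S/NP  lex  "saw"
[0,3] S  >  k=2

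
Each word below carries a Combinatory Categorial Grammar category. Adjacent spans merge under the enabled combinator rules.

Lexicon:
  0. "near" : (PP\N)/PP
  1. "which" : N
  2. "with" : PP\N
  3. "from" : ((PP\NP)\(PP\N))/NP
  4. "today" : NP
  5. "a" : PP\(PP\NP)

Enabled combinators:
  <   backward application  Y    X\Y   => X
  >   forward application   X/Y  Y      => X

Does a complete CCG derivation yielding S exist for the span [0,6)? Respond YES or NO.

NO

(PP\N)/PP N PP\N ((PP\NP)\(PP\N))/NP NP PP\(PP\NP)
CKY chart[0,6] = {PP}; S ∉ chart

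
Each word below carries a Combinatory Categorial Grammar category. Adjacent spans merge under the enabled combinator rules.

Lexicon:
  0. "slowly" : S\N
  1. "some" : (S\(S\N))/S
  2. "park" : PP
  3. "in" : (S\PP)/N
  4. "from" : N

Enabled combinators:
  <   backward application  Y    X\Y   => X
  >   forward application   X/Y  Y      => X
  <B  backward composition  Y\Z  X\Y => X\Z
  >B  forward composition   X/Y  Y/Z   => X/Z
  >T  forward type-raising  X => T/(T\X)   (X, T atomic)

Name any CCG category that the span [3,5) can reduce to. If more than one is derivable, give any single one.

[0,5] S   <
  [0,1] "slowly" : S\N
  [1,5] S\(S\N)   >
    [1,2] "some" : (S\(S\N))/S
    [2,5] S   >
      [2,3] S/(S\PP)   >T
        [2,3] "park" : PP
      [3,5] S\PP   >
        [3,4] "in" : (S\PP)/N
        [4,5] "from" : N

S\PP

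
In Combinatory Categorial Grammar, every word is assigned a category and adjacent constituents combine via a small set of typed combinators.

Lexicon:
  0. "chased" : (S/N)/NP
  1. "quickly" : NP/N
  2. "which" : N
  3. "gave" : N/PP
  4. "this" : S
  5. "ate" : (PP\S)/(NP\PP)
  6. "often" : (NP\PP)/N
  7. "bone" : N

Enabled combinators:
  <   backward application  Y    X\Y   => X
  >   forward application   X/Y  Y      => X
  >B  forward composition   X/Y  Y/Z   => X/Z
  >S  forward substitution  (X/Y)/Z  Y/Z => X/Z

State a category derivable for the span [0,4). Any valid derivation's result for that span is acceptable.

S/PP

[0,8] S   >
  [0,4] S/PP   >B
    [0,3] S/N   >
      [0,1] "chased" : (S/N)/NP
      [1,3] NP   >
        [1,2] "quickly" : NP/N
        [2,3] "which" : N
    [3,4] "gave" : N/PP
  [4,8] PP   <
    [4,5] "this" : S
    [5,8] PP\S   >
      [5,6] "ate" : (PP\S)/(NP\PP)
      [6,8] NP\PP   >
        [6,7] "often" : (NP\PP)/N
        [7,8] "bone" : N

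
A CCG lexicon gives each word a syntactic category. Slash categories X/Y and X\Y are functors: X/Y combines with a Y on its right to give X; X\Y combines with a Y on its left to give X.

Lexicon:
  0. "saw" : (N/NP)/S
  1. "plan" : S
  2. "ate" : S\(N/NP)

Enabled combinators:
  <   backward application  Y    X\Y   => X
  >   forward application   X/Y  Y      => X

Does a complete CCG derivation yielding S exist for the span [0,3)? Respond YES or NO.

YES

[0,3] S   <
  [0,2] N/NP   >
    [0,1] "saw" : (N/NP)/S
    [1,2] "plan" : S
  [2,3] "ate" : S\(N/NP)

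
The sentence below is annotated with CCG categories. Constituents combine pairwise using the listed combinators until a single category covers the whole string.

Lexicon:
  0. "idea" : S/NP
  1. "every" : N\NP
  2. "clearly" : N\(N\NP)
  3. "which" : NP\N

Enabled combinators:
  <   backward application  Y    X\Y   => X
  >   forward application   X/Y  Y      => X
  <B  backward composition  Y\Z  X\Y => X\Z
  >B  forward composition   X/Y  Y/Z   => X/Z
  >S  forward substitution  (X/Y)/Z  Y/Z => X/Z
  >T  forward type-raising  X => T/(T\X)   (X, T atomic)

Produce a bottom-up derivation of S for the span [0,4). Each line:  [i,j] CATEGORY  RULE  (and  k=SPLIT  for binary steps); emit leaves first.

[0,1] S/NP  lex  "idea"
[1,2] N\NP  lex  "every"
[2,3] N\(N\NP)  lex  "clearly"
[1,3] N  <  k=2
[3,4] NP\N  lex  "which"
[1,4] NP  <  k=3
[0,4] S  >  k=1

[0,4] S   >
  [0,1] "idea" : S/NP
  [1,4] NP   <
    [1,3] N   <
      [1,2] "every" : N\NP
      [2,3] "clearly" : N\(N\NP)
    [3,4] "which" : NP\N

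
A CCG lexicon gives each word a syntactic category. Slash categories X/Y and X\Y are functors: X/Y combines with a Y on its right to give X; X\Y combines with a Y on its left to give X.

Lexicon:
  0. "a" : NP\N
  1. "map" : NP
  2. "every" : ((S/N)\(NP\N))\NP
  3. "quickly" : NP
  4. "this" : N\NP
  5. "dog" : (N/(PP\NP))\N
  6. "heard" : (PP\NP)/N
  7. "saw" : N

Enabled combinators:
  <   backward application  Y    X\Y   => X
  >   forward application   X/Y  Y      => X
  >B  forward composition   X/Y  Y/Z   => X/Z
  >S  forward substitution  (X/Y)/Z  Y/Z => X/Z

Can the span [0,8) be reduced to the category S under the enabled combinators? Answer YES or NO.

[0,8] S   >
  [0,3] S/N   <
    [0,1] "a" : NP\N
    [1,3] (S/N)\(NP\N)   <
      [1,2] "map" : NP
      [2,3] "every" : ((S/N)\(NP\N))\NP
  [3,8] N   >
    [3,6] N/(PP\NP)   <
      [3,5] N   <
        [3,4] "quickly" : NP
        [4,5] "this" : N\NP
      [5,6] "dog" : (N/(PP\NP))\N
    [6,8] PP\NP   >
      [6,7] "heard" : (PP\NP)/N
      [7,8] "saw" : N

YES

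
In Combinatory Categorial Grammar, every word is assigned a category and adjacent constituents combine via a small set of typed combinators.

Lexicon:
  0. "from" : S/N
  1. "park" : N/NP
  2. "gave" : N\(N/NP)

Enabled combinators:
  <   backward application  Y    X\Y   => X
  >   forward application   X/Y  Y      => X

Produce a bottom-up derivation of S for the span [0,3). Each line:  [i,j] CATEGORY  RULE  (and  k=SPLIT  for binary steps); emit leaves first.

[0,3] S   >
  [0,1] "from" : S/N
  [1,3] N   <
    [1,2] "park" : N/NP
    [2,3] "gave" : N\(N/NP)

[0,1] S/N  lex  "from"
[1,2] N/NP  lex  "park"
[2,3] N\(N/NP)  lex  "gave"
[1,3] N  <  k=2
[0,3] S  >  k=1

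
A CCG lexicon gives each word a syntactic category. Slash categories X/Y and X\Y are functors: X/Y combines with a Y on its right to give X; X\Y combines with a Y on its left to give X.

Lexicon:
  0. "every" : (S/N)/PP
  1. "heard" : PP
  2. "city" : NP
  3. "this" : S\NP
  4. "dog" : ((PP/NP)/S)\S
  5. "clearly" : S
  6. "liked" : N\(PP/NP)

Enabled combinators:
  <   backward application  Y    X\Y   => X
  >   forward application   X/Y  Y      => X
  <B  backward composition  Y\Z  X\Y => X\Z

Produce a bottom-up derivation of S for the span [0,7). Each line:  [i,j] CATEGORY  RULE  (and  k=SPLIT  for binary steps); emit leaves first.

[0,7] S   >
  [0,2] S/N   >
    [0,1] "every" : (S/N)/PP
    [1,2] "heard" : PP
  [2,7] N   <
    [2,6] PP/NP   >
      [2,5] (PP/NP)/S   <
        [2,4] S   <
          [2,3] "city" : NP
          [3,4] "this" : S\NP
        [4,5] "dog" : ((PP/NP)/S)\S
      [5,6] "clearly" : S
    [6,7] "liked" : N\(PP/NP)

[0,1] (S/N)/PP  lex  "every"
[1,2] PP  lex  "heard"
[0,2] S/N  >  k=1
[2,3] NP  lex  "city"
[3,4] S\NP  lex  "this"
[2,4] S  <  k=3
[4,5] ((PP/NP)/S)\S  lex  "dog"
[2,5] (PP/NP)/S  <  k=4
[5,6] S  lex  "clearly"
[2,6] PP/NP  >  k=5
[6,7] N\(PP/NP)  lex  "liked"
[2,7] N  <  k=6
[0,7] S  >  k=2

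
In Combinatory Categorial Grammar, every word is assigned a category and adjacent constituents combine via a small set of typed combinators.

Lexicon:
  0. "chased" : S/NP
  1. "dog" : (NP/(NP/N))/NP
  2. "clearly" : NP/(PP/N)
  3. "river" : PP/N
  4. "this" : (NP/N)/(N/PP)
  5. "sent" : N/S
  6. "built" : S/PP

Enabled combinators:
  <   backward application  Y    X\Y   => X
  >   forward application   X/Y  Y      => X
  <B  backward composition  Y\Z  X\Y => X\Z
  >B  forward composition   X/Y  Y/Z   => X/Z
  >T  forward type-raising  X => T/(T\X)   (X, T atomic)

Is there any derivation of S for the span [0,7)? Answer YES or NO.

[0,7] S   >
  [0,1] "chased" : S/NP
  [1,7] NP   >
    [1,4] NP/(NP/N)   >
      [1,2] "dog" : (NP/(NP/N))/NP
      [2,4] NP   >
        [2,3] "clearly" : NP/(PP/N)
        [3,4] "river" : PP/N
    [4,7] NP/N   >
      [4,5] "this" : (NP/N)/(N/PP)
      [5,7] N/PP   >B
        [5,6] "sent" : N/S
        [6,7] "built" : S/PP

YES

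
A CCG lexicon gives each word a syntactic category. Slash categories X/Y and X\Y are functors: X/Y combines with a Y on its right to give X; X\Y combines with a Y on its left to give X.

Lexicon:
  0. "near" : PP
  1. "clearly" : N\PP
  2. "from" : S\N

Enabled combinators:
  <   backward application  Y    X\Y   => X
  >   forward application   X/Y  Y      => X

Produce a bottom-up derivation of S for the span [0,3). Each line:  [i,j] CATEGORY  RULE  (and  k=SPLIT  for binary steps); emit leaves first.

[0,1] PP  lex  "near"
[1,2] N\PP  lex  "clearly"
[0,2] N  <  k=1
[2,3] S\N  lex  "from"
[0,3] S  <  k=2

[0,3] S   <
  [0,2] N   <
    [0,1] "near" : PP
    [1,2] "clearly" : N\PP
  [2,3] "from" : S\N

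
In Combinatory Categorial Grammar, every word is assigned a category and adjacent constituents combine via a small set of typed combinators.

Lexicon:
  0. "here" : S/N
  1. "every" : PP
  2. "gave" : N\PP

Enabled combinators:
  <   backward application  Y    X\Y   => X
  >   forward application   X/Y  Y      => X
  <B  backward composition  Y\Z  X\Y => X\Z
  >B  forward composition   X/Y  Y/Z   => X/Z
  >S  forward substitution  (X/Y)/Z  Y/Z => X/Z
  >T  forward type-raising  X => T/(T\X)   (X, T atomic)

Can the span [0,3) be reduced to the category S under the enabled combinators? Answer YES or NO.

YES

[0,3] S   >
  [0,1] "here" : S/N
  [1,3] N   <
    [1,2] "every" : PP
    [2,3] "gave" : N\PP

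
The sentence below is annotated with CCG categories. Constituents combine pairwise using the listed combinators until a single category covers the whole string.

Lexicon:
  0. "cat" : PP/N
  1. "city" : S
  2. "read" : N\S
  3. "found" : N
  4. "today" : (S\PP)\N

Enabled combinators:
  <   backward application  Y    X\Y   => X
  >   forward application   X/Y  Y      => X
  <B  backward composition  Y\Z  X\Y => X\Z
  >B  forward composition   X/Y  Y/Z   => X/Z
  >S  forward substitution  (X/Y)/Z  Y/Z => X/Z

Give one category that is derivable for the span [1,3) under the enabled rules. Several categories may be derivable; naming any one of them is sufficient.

N

[0,5] S   <
  [0,3] PP   >
    [0,1] "cat" : PP/N
    [1,3] N   <
      [1,2] "city" : S
      [2,3] "read" : N\S
  [3,5] S\PP   <
    [3,4] "found" : N
    [4,5] "today" : (S\PP)\N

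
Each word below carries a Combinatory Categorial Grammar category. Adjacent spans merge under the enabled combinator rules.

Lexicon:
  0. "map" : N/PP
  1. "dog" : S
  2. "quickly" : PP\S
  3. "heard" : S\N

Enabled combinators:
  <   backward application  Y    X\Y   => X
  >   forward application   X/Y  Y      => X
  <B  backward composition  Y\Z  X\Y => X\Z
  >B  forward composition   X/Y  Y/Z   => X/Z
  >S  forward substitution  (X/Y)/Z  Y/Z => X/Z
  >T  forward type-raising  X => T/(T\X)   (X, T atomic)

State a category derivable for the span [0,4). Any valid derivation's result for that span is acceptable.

[0,4] S   <
  [0,3] N   >
    [0,1] "map" : N/PP
    [1,3] PP   <
      [1,2] "dog" : S
      [2,3] "quickly" : PP\S
  [3,4] "heard" : S\N

S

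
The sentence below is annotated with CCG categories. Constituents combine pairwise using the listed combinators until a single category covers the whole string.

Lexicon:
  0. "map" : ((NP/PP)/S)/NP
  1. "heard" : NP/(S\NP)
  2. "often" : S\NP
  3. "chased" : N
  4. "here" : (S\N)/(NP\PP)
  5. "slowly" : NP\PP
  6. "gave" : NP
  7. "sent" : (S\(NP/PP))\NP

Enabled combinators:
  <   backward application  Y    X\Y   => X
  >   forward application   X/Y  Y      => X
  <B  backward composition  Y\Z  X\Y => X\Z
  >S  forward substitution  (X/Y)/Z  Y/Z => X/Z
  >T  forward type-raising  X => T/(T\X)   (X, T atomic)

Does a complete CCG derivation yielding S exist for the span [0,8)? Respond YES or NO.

[0,8] S   <
  [0,6] NP/PP   >
    [0,3] (NP/PP)/S   >
      [0,1] "map" : ((NP/PP)/S)/NP
      [1,3] NP   >
        [1,2] "heard" : NP/(S\NP)
        [2,3] "often" : S\NP
    [3,6] S   <
      [3,4] "chased" : N
      [4,6] S\N   >
        [4,5] "here" : (S\N)/(NP\PP)
        [5,6] "slowly" : NP\PP
  [6,8] S\(NP/PP)   <
    [6,7] "gave" : NP
    [7,8] "sent" : (S\(NP/PP))\NP

YES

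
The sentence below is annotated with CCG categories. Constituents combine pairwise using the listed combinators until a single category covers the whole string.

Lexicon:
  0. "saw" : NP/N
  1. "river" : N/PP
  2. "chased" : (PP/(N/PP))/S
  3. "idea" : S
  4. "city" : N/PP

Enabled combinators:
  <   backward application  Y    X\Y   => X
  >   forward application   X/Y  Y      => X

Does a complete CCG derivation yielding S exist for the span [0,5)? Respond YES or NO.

NO

NP/N N/PP (PP/(N/PP))/S S N/PP
CKY chart[0,5] = {NP}; S ∉ chart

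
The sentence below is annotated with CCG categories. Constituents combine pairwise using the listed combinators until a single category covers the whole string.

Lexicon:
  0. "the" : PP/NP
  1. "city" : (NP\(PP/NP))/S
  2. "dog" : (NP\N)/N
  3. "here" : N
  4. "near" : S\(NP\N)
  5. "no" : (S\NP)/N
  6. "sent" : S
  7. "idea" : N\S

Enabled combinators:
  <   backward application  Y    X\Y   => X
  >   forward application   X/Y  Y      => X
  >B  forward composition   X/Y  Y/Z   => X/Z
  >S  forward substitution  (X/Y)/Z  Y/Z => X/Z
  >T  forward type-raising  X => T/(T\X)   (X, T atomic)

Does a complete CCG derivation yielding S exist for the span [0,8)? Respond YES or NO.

[0,8] S   <
  [0,5] NP   <
    [0,1] "the" : PP/NP
    [1,5] NP\(PP/NP)   >
      [1,2] "city" : (NP\(PP/NP))/S
      [2,5] S   <
        [2,4] NP\N   >
          [2,3] "dog" : (NP\N)/N
          [3,4] "here" : N
        [4,5] "near" : S\(NP\N)
  [5,8] S\NP   >
    [5,6] "no" : (S\NP)/N
    [6,8] N   <
      [6,7] "sent" : S
      [7,8] "idea" : N\S

YES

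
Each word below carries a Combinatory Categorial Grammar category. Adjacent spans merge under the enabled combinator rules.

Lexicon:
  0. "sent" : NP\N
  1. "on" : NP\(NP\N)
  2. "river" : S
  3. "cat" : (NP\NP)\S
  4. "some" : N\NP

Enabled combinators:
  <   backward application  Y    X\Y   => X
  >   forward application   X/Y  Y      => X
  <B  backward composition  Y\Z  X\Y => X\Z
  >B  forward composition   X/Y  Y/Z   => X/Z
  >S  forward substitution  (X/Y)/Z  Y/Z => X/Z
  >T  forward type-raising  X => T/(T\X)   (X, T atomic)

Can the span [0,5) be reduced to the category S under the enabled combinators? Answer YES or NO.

NP\N NP\(NP\N) S (NP\NP)\S N\NP
CKY chart[0,5] = {N, N/(N\N), NP/(NP\N), PP/(PP\N), S/(S\N)}; S ∉ chart

NO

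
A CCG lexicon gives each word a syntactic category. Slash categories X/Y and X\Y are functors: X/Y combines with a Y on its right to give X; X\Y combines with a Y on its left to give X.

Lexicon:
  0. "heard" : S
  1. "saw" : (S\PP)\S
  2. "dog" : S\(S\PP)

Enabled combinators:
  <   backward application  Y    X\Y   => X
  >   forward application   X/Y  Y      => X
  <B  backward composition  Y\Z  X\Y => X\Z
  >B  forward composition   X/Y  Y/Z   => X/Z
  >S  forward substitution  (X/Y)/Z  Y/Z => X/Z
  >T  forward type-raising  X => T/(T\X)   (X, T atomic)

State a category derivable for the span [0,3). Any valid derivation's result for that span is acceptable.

[0,3] S   <
  [0,2] S\PP   <
    [0,1] "heard" : S
    [1,2] "saw" : (S\PP)\S
  [2,3] "dog" : S\(S\PP)

S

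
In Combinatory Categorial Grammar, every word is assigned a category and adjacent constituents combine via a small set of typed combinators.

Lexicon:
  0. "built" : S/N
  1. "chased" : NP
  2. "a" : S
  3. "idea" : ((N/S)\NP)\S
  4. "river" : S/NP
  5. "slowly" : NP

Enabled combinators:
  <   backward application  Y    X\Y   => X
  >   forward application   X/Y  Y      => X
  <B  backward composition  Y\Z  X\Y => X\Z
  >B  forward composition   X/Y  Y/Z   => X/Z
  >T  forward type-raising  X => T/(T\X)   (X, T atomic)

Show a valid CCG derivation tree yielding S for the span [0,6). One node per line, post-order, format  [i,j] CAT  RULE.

[0,6] S   >
  [0,5] S/NP   >B
    [0,4] S/S   >B
      [0,1] "built" : S/N
      [1,4] N/S   <
        [1,2] "chased" : NP
        [2,4] (N/S)\NP   <
          [2,3] "a" : S
          [3,4] "idea" : ((N/S)\NP)\S
    [4,5] "river" : S/NP
  [5,6] "slowly" : NP

[0,1] S/N  lex  "built"
[1,2] NP  lex  "chased"
[2,3] S  lex  "a"
[3,4] ((N/S)\NP)\S  lex  "idea"
[2,4] (N/S)\NP  <  k=3
[1,4] N/S  <  k=2
[0,4] S/S  >B  k=1
[4,5] S/NP  lex  "river"
[0,5] S/NP  >B  k=4
[5,6] NP  lex  "slowly"
[0,6] S  >  k=5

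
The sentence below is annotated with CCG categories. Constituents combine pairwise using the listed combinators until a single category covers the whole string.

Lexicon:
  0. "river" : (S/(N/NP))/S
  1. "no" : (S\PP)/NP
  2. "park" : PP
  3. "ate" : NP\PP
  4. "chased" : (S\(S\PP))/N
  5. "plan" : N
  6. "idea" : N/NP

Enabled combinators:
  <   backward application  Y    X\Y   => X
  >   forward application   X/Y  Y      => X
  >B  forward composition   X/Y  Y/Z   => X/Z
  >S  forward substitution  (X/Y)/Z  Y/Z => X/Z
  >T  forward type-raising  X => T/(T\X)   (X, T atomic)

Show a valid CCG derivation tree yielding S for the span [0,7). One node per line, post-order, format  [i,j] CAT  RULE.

[0,7] S   >
  [0,6] S/(N/NP)   >
    [0,1] "river" : (S/(N/NP))/S
    [1,6] S   <
      [1,4] S\PP   >
        [1,2] "no" : (S\PP)/NP
        [2,4] NP   >
          [2,3] NP/(NP\PP)   >T
            [2,3] "park" : PP
          [3,4] "ate" : NP\PP
      [4,6] S\(S\PP)   >
        [4,5] "chased" : (S\(S\PP))/N
        [5,6] "plan" : N
  [6,7] "idea" : N/NP

[0,1] (S/(N/NP))/S  lex  "river"
[1,2] (S\PP)/NP  lex  "no"
[2,3] PP  lex  "park"
[2,3] NP/(NP\PP)  >T
[3,4] NP\PP  lex  "ate"
[2,4] NP  >  k=3
[1,4] S\PP  >  k=2
[4,5] (S\(S\PP))/N  lex  "chased"
[5,6] N  lex  "plan"
[4,6] S\(S\PP)  >  k=5
[1,6] S  <  k=4
[0,6] S/(N/NP)  >  k=1
[6,7] N/NP  lex  "idea"
[0,7] S  >  k=6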